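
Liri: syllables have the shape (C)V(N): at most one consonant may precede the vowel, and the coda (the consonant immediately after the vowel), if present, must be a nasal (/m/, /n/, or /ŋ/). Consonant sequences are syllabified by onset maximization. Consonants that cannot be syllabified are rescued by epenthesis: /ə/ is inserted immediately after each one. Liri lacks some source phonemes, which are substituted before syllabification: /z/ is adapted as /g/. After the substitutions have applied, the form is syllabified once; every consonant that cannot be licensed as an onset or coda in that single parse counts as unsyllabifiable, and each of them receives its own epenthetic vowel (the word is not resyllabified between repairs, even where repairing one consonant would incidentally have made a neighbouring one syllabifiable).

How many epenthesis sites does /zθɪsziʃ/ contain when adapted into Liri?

After substitution the input is /gθɪsgiʃ/.
The unsyllabifiable consonants are /g/, /s/, /ʃ/; each receives one epenthetic vowel.

3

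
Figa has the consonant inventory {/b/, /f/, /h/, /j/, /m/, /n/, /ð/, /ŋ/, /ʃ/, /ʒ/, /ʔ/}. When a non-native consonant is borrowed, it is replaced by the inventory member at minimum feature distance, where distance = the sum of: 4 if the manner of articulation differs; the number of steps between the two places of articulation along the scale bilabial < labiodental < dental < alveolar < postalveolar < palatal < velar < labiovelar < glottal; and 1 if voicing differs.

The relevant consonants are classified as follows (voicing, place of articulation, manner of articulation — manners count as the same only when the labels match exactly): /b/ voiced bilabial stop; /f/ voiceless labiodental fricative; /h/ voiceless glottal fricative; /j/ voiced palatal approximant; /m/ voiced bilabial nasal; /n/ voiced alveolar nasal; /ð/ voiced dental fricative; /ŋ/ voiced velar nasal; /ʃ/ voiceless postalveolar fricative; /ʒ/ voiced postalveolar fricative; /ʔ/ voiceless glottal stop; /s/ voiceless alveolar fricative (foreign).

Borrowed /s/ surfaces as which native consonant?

/ʃ/ is closest: same manner (fricative), place distance 1 (alveolar→postalveolar), same voicing; total 1. Next closest is /f/ at distance 2.

ʃ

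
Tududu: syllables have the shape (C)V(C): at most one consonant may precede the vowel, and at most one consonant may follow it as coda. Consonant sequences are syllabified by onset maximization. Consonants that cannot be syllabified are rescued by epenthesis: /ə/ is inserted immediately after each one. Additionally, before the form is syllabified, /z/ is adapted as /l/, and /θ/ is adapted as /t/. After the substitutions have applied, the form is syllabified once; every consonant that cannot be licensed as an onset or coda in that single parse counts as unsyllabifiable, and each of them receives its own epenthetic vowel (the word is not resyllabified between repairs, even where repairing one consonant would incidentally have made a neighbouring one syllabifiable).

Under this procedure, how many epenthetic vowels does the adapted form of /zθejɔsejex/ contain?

After substitution the input is /ltejɔsejex/.
The unsyllabifiable consonants are /l/; each receives one epenthetic vowel.

1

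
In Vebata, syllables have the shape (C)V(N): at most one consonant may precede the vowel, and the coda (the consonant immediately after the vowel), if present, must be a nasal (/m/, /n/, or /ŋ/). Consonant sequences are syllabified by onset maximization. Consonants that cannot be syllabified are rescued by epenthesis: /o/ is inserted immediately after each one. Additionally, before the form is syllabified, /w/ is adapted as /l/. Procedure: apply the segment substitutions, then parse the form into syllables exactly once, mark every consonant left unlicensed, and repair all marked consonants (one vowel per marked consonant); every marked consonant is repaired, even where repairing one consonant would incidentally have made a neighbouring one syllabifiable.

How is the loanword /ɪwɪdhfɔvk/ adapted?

ɪlɪdohofɔvoko

Substitution: /w/ → /l/, giving /ɪlɪdhfɔvk/.
Syllabifying with onset maximization leaves /d/, /h/, /v/, /k/ stranded (only a nasal (/m/, /n/, or /ŋ/) is licensed in coda position; onsets are limited to one consonant).
Inserting the epenthetic vowel yields /d/ → /do/, /h/ → /ho/, /v/ → /vo/, /k/ → /ko/.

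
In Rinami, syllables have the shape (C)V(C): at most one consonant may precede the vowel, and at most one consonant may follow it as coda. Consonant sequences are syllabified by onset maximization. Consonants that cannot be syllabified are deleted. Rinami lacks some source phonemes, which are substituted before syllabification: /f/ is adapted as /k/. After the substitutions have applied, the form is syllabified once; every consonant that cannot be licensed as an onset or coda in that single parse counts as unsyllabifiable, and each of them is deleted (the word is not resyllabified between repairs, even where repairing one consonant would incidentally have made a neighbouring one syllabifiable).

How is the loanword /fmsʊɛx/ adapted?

sʊɛx

Substitution: /f/ → /k/, giving /kmsʊɛx/.
The consonants /k/, /m/ cannot be parsed into a legal (C)V(C) syllable (at most one coda consonant is licensed; onsets are limited to one consonant).
Deleting the stranded consonants removes /k/, /m/.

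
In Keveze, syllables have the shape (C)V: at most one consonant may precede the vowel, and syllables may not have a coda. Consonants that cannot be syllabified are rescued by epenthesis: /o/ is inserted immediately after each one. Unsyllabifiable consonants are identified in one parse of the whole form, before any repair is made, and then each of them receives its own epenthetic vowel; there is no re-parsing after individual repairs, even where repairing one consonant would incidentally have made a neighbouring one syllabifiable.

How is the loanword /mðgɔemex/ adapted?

Syllabifying with onset maximization leaves /m/, /ð/, /x/ stranded (no codas are permitted; onsets are limited to one consonant).
Each unlicensed consonant becomes the onset of a new syllable: /m/ → /mo/, /ð/ → /ðo/, /x/ → /xo/.

moðogɔemexo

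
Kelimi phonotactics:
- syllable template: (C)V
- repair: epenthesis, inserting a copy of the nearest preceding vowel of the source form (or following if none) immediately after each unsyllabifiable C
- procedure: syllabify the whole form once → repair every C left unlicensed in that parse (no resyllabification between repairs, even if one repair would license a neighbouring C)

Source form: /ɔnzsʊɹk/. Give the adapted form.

Under (C)V, the unsyllabifiable consonants are /n/, /z/, /ɹ/, /k/ (no codas are permitted; onsets are limited to one consonant).
Inserting the epenthetic vowel yields /n/ → /nɔ/, /z/ → /zɔ/, /ɹ/ → /ɹʊ/, /k/ → /kʊ/.

ɔnɔzɔsʊɹʊkʊ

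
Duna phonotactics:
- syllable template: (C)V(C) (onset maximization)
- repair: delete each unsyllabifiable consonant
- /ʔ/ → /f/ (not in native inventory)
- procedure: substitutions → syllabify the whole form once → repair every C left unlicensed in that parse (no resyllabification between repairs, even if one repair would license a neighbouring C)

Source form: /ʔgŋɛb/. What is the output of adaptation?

Substitution: /ʔ/ → /f/, giving /fgŋɛb/.
Syllabifying with onset maximization leaves /f/, /g/ stranded (at most one coda consonant is licensed; onsets are limited to one consonant).
Deletion applies to /f/, /g/.

ŋɛb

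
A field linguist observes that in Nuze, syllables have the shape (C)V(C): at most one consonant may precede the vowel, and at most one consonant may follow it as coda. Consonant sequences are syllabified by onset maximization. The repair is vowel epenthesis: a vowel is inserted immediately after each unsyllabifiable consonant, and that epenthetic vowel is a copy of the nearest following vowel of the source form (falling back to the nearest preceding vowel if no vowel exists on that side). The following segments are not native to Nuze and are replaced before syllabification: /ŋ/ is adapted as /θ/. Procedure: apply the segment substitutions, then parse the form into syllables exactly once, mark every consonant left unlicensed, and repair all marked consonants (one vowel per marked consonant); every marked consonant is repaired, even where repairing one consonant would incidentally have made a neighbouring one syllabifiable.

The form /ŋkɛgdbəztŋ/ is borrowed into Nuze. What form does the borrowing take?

Substitution: /ŋ/ → /θ/, giving /θkɛgdbəztθ/.
Under (C)V(C), the unsyllabifiable consonants are /θ/, /d/, /t/, /θ/ (at most one coda consonant is licensed; onsets are limited to one consonant).
Each unlicensed consonant becomes the onset of a new syllable: /θ/ → /θɛ/, /d/ → /də/, /t/ → /tə/, /θ/ → /θə/.

θɛkɛgdəbəztəθə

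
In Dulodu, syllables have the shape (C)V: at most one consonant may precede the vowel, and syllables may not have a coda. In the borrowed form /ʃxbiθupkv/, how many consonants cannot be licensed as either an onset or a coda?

Under (C)V, the unsyllabifiable consonants are /ʃ/, /x/, /p/, /k/, /v/ (no codas are permitted; onsets are limited to one consonant).

5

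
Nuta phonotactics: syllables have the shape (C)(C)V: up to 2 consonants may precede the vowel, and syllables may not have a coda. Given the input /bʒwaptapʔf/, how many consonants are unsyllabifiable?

Syllabifying with onset maximization leaves /b/, /p/, /ʔ/, /f/ stranded (no codas are permitted; onsets may contain at most 2 consonants).

4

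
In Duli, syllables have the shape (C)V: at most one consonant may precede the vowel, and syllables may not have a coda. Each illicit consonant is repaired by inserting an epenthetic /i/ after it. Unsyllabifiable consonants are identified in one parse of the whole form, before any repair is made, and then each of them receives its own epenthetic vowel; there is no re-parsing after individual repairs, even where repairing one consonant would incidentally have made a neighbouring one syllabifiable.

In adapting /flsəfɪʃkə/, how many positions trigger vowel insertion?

The unsyllabifiable consonants are /f/, /l/, /ʃ/; each receives one epenthetic vowel.

3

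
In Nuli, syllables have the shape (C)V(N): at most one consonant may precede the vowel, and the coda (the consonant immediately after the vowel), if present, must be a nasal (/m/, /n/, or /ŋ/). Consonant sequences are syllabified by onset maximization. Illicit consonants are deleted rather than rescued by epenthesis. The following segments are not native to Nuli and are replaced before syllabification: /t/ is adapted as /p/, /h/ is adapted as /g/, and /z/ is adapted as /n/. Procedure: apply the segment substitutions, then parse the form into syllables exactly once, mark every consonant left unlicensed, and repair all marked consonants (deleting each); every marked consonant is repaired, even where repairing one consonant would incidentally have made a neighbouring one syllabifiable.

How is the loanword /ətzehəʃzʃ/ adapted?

Substitution: /t/ → /p/, /z/ → /n/, /h/ → /g/, giving /əpnegəʃnʃ/.
The consonants /p/, /ʃ/, /n/, /ʃ/ cannot be parsed into a legal (C)V(N) syllable (only a nasal (/m/, /n/, or /ŋ/) is licensed in coda position; onsets are limited to one consonant).
Deletion applies to /p/, /ʃ/, /n/, /ʃ/.

ənegə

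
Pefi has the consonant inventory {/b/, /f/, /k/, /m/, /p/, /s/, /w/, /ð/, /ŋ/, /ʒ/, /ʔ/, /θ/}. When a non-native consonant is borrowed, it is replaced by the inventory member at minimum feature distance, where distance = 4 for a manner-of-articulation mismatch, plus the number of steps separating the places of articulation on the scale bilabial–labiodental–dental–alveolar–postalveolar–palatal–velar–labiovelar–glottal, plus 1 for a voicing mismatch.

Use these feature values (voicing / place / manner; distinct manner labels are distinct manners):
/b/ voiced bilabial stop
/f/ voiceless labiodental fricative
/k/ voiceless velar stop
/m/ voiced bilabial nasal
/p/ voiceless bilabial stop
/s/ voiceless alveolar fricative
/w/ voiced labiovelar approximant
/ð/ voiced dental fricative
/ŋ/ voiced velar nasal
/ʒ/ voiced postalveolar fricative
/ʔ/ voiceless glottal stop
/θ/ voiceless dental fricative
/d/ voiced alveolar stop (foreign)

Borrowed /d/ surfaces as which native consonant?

/b/ is closest: same manner (stop), place distance 3 (alveolar→bilabial), same voicing; total 3. Next closest is /k/ at distance 4.

b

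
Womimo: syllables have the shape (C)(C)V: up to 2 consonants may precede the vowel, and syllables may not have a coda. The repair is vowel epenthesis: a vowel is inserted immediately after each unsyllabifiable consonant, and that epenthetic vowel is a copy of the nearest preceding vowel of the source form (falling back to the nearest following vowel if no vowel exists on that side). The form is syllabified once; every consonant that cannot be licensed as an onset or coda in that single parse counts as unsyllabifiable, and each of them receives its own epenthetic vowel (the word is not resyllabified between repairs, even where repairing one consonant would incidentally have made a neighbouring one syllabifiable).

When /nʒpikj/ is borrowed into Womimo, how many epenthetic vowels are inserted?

The unsyllabifiable consonants are /n/, /k/, /j/; each receives one epenthetic vowel.

3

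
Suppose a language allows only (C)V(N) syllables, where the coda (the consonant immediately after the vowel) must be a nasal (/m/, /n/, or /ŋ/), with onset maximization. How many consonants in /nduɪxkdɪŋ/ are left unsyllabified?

3

Syllabifying with onset maximization leaves /n/, /x/, /k/ stranded (only a nasal (/m/, /n/, or /ŋ/) is licensed in coda position; onsets are limited to one consonant).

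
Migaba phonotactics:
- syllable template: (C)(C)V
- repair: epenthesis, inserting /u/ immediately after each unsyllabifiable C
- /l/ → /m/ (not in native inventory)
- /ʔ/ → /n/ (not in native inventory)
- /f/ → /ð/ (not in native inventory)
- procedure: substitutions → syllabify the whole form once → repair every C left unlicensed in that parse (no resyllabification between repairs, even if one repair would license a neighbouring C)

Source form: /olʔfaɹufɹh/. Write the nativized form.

omunðaɹuðuɹuhu

Substitution: /l/ → /m/, /ʔ/ → /n/, /f/ → /ð/, giving /omnðaɹuðɹh/.
The consonants /m/, /ð/, /ɹ/, /h/ cannot be parsed into a legal (C)(C)V syllable (no codas are permitted; onsets may contain at most 2 consonants).
Each unlicensed consonant becomes the onset of a new syllable: /m/ → /mu/, /ð/ → /ðu/, /ɹ/ → /ɹu/, /h/ → /hu/.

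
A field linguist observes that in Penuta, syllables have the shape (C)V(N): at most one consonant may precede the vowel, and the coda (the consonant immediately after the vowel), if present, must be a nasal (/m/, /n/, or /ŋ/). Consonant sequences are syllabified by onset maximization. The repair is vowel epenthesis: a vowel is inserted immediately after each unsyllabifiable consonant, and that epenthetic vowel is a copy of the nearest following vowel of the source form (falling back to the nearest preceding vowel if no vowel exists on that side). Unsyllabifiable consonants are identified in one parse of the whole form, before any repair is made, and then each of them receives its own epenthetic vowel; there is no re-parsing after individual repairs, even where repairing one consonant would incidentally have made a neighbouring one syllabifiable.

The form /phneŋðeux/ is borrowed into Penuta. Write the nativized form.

peheneŋðeuxu

The consonants /p/, /h/, /x/ cannot be parsed into a legal (C)V(N) syllable (only a nasal (/m/, /n/, or /ŋ/) is licensed in coda position; onsets are limited to one consonant).
Epenthesis after each stranded consonant: /p/ → /pe/, /h/ → /he/, /x/ → /xu/.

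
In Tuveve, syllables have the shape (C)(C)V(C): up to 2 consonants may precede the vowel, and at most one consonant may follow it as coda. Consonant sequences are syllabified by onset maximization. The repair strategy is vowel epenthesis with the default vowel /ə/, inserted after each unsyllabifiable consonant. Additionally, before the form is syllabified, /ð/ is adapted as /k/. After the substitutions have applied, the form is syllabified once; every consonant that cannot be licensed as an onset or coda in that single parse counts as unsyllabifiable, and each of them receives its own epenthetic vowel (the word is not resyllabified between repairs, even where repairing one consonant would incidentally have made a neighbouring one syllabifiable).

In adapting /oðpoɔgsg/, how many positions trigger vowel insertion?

After substitution the input is /okpoɔgsg/.
The unsyllabifiable consonants are /s/, /g/; each receives one epenthetic vowel.

2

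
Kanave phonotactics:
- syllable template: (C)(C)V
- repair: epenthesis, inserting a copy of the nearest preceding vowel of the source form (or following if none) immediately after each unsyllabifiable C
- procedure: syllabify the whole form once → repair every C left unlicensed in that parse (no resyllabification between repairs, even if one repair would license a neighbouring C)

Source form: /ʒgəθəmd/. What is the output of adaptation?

ʒgəθəmədə

Syllabifying with onset maximization leaves /m/, /d/ stranded (no codas are permitted; onsets may contain at most 2 consonants).
Epenthesis after each stranded consonant: /m/ → /mə/, /d/ → /də/.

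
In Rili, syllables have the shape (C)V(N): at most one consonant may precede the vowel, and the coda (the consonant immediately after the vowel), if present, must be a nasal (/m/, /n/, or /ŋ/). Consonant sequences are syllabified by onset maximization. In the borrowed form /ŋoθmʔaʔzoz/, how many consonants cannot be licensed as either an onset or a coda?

4

Syllabifying with onset maximization leaves /θ/, /m/, /ʔ/, /z/ stranded (only a nasal (/m/, /n/, or /ŋ/) is licensed in coda position; onsets are limited to one consonant).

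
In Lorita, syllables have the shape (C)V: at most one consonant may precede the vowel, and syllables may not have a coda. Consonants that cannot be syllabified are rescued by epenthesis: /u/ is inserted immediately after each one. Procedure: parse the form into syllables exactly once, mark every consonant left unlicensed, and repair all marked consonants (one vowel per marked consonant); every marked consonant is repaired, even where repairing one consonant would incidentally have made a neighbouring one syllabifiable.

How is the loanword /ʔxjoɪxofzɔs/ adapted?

ʔuxujoɪxofuzɔsu

Syllabifying with onset maximization leaves /ʔ/, /x/, /f/, /s/ stranded (no codas are permitted; onsets are limited to one consonant).
Inserting the epenthetic vowel yields /ʔ/ → /ʔu/, /x/ → /xu/, /f/ → /fu/, /s/ → /su/.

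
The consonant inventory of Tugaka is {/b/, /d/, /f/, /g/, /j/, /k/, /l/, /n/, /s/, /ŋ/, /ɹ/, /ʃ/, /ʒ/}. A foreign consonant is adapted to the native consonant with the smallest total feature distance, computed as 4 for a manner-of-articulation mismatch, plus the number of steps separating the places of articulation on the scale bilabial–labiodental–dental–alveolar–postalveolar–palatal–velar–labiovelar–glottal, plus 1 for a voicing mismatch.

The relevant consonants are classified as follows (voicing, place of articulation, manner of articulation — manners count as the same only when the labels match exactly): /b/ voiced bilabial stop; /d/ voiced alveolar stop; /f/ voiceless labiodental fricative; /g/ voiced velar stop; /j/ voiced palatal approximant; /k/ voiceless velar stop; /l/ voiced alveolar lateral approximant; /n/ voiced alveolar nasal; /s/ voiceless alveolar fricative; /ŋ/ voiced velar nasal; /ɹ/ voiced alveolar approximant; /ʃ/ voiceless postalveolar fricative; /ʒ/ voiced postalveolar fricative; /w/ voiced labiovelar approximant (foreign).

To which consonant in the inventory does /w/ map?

j

/j/ is closest: same manner (approximant), place distance 2 (labiovelar→palatal), same voicing; total 2. Next closest is /ɹ/ at distance 4.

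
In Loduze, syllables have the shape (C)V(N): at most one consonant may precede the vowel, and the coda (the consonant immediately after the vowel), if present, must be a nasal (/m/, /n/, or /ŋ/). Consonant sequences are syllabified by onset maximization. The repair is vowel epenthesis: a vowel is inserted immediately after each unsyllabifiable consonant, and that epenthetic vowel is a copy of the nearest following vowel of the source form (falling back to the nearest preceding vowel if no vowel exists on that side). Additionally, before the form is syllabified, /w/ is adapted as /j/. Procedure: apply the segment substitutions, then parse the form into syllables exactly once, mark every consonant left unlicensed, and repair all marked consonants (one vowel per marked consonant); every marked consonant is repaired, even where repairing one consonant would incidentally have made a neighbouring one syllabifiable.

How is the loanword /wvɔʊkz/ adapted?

Substitution: /w/ → /j/, giving /jvɔʊkz/.
The consonants /j/, /k/, /z/ cannot be parsed into a legal (C)V(N) syllable (only a nasal (/m/, /n/, or /ŋ/) is licensed in coda position; onsets are limited to one consonant).
Inserting the epenthetic vowel yields /j/ → /jɔ/, /k/ → /kʊ/, /z/ → /zʊ/.

jɔvɔʊkʊzʊ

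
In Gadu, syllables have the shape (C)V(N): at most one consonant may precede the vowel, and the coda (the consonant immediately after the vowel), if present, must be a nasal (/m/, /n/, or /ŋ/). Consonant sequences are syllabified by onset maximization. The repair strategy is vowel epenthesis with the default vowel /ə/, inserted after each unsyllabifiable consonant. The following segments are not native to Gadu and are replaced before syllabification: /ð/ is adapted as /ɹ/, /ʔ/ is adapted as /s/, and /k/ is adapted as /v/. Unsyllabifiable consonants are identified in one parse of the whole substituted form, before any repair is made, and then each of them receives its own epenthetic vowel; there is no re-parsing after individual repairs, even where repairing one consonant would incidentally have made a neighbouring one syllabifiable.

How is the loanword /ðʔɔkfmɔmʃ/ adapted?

Substitution: /ð/ → /ɹ/, /ʔ/ → /s/, /k/ → /v/, giving /ɹsɔvfmɔmʃ/.
Under (C)V(N), the unsyllabifiable consonants are /ɹ/, /v/, /f/, /ʃ/ (only a nasal (/m/, /n/, or /ŋ/) is licensed in coda position; onsets are limited to one consonant).
Epenthesis after each stranded consonant: /ɹ/ → /ɹə/, /v/ → /və/, /f/ → /fə/, /ʃ/ → /ʃə/.

ɹəsɔvəfəmɔmʃə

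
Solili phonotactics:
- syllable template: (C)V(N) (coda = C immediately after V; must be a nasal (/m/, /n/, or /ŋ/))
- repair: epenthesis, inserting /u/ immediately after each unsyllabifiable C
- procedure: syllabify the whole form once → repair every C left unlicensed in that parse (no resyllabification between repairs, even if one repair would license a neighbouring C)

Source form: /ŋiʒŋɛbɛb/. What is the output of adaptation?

ŋiʒuŋɛbɛbu

The consonants /ʒ/, /b/ cannot be parsed into a legal (C)V(N) syllable (only a nasal (/m/, /n/, or /ŋ/) is licensed in coda position; onsets are limited to one consonant).
Each unlicensed consonant becomes the onset of a new syllable: /ʒ/ → /ʒu/, /b/ → /bu/.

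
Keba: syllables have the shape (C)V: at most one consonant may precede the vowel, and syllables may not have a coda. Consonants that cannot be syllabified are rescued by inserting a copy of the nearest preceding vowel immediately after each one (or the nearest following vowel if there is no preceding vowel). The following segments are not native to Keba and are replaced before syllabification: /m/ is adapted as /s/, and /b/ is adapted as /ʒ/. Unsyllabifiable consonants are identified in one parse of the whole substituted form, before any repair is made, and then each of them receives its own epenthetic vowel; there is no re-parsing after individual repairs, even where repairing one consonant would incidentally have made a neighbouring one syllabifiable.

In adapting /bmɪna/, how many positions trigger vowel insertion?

1

After substitution the input is /ʒsɪna/.
The unsyllabifiable consonants are /ʒ/; each receives one epenthetic vowel.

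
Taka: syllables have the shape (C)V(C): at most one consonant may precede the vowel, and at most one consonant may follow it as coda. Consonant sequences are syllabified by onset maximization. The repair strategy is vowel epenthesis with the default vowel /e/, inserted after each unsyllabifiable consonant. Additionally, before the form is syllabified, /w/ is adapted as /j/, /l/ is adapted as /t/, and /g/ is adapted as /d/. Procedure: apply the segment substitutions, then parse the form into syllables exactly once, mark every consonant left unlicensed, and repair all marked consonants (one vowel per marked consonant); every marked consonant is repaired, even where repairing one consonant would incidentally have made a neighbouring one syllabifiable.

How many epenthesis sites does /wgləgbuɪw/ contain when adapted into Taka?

2

After substitution the input is /jdtədbuɪj/.
The unsyllabifiable consonants are /j/, /d/; each receives one epenthetic vowel.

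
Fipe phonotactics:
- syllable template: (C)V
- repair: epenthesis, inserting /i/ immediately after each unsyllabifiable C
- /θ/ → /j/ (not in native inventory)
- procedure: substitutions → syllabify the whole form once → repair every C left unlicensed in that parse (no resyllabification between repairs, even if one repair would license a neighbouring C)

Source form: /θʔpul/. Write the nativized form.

jiʔipuli

Substitution: /θ/ → /j/, giving /jʔpul/.
Under (C)V, the unsyllabifiable consonants are /j/, /ʔ/, /l/ (no codas are permitted; onsets are limited to one consonant).
Each unlicensed consonant becomes the onset of a new syllable: /j/ → /ji/, /ʔ/ → /ʔi/, /l/ → /li/.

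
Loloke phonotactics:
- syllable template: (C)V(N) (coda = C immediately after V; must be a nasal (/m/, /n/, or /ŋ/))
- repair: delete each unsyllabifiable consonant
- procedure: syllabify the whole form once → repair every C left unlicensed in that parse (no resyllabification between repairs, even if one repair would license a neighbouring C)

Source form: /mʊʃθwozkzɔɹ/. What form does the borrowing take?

mʊwozɔ

Syllabifying with onset maximization leaves /ʃ/, /θ/, /z/, /k/, /ɹ/ stranded (only a nasal (/m/, /n/, or /ŋ/) is licensed in coda position; onsets are limited to one consonant).
Each unlicensed consonant is deleted: /ʃ/, /θ/, /z/, /k/, /ɹ/.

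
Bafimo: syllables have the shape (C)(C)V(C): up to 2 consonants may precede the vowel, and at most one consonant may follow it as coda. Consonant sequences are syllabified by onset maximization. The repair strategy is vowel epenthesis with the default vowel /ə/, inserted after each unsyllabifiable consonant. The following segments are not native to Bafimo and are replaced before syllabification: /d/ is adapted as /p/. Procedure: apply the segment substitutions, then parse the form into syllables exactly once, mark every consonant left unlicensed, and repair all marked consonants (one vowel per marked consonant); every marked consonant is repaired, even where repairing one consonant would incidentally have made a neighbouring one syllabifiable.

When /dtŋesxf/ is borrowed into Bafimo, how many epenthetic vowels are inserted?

3

After substitution the input is /ptŋesxf/.
The unsyllabifiable consonants are /p/, /x/, /f/; each receives one epenthetic vowel.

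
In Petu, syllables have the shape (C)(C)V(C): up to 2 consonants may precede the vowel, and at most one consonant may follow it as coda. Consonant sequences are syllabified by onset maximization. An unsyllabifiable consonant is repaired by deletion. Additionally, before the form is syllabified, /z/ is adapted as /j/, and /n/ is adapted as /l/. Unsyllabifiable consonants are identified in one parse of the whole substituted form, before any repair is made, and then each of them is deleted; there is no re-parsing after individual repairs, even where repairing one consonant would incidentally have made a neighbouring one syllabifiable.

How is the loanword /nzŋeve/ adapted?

Substitution: /n/ → /l/, /z/ → /j/, giving /ljŋeve/.
Under (C)(C)V(C), the unsyllabifiable consonants are /l/ (at most one coda consonant is licensed; onsets may contain at most 2 consonants).
Each unlicensed consonant is deleted: /l/.

jŋeve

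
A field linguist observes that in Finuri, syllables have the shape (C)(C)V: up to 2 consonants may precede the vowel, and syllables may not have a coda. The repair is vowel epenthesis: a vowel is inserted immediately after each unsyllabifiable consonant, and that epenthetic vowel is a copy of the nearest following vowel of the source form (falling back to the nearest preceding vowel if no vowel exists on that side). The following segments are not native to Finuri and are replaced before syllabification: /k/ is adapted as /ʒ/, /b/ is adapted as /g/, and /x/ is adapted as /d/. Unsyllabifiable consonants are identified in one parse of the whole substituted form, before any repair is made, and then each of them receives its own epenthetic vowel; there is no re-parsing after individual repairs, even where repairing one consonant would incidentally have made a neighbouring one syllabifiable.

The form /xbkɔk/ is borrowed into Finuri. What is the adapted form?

Substitution: /x/ → /d/, /b/ → /g/, /k/ → /ʒ/, giving /dgʒɔʒ/.
Syllabifying with onset maximization leaves /d/, /ʒ/ stranded (no codas are permitted; onsets may contain at most 2 consonants).
Epenthesis after each stranded consonant: /d/ → /dɔ/, /ʒ/ → /ʒɔ/.

dɔgʒɔʒɔ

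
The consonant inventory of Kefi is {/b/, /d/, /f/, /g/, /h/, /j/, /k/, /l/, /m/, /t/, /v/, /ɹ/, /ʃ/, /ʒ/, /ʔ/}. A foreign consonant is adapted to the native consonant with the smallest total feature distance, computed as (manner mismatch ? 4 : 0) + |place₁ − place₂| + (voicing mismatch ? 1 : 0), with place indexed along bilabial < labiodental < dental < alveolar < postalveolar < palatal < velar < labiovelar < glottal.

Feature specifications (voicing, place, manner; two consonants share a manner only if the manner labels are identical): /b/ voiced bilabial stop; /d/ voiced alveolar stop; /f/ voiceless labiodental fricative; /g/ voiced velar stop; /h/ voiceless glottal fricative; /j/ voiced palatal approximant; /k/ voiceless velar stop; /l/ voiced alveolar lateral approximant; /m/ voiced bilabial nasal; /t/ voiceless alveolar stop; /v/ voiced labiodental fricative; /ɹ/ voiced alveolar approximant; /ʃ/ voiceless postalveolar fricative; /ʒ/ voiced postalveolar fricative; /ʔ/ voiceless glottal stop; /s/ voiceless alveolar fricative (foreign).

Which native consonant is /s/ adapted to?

ʃ

/ʃ/ is closest: same manner (fricative), place distance 1 (alveolar→postalveolar), same voicing; total 1. Next closest is /f/ at distance 2.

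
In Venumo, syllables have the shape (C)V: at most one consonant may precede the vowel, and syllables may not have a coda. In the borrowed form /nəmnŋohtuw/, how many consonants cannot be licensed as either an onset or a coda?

4

Syllabifying with onset maximization leaves /m/, /n/, /h/, /w/ stranded (no codas are permitted; onsets are limited to one consonant).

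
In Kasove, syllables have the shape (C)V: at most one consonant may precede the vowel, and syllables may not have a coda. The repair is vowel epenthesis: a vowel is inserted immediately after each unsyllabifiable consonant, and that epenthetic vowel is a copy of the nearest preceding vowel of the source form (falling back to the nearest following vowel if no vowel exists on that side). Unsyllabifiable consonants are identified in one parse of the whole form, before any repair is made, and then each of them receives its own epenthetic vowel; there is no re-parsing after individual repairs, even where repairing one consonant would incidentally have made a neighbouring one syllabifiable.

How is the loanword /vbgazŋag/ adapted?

Under (C)V, the unsyllabifiable consonants are /v/, /b/, /z/, /g/ (no codas are permitted; onsets are limited to one consonant).
Each unlicensed consonant becomes the onset of a new syllable: /v/ → /va/, /b/ → /ba/, /z/ → /za/, /g/ → /ga/.

vabagazaŋaga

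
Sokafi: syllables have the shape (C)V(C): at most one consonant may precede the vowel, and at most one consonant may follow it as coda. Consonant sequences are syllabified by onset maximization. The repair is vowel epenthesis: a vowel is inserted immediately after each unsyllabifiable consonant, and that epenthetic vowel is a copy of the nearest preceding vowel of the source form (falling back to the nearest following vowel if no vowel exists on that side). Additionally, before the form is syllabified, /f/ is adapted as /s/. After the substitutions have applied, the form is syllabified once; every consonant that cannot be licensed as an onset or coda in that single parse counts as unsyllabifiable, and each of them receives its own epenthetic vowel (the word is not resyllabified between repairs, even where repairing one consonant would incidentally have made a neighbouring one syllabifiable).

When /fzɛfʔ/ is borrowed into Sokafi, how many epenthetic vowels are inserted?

After substitution the input is /szɛsʔ/.
The unsyllabifiable consonants are /s/, /ʔ/; each receives one epenthetic vowel.

2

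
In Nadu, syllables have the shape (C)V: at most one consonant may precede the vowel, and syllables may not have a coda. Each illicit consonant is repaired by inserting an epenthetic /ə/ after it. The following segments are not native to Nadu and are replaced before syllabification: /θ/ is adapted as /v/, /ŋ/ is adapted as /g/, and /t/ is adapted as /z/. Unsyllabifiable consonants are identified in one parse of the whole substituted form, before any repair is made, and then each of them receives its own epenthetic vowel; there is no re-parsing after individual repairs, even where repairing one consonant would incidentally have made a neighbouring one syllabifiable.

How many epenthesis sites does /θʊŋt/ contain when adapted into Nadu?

After substitution the input is /vʊgz/.
The unsyllabifiable consonants are /g/, /z/; each receives one epenthetic vowel.

2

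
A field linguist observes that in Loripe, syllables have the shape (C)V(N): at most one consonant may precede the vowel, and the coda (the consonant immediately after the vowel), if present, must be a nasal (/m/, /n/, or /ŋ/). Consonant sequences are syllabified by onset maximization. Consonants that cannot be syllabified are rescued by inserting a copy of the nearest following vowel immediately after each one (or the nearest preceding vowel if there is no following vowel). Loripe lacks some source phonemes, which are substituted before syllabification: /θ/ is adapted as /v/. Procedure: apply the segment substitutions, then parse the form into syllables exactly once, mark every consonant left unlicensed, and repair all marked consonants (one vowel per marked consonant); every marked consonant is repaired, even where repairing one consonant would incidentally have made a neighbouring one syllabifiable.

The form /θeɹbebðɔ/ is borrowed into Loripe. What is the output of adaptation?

Substitution: /θ/ → /v/, giving /veɹbebðɔ/.
Syllabifying with onset maximization leaves /ɹ/, /b/ stranded (only a nasal (/m/, /n/, or /ŋ/) is licensed in coda position; onsets are limited to one consonant).
Each unlicensed consonant becomes the onset of a new syllable: /ɹ/ → /ɹe/, /b/ → /bɔ/.

veɹebebɔðɔ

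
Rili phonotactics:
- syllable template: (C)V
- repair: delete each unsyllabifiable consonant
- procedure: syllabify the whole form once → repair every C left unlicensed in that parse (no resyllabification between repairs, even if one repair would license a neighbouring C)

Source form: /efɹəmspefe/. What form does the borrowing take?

Under (C)V, the unsyllabifiable consonants are /f/, /m/, /s/ (no codas are permitted; onsets are limited to one consonant).
Deleting the stranded consonants removes /f/, /m/, /s/.

eɹəpefe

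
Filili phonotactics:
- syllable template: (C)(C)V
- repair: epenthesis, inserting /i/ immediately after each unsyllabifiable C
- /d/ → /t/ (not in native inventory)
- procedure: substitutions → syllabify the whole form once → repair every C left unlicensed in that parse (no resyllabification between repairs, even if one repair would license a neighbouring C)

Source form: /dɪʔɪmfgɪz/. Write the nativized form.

tɪʔɪmifgɪzi

Substitution: /d/ → /t/, giving /tɪʔɪmfgɪz/.
Syllabifying with onset maximization leaves /m/, /z/ stranded (no codas are permitted; onsets may contain at most 2 consonants).
Each unlicensed consonant becomes the onset of a new syllable: /m/ → /mi/, /z/ → /zi/.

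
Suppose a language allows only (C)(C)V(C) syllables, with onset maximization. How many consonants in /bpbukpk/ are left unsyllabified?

The consonants /b/, /p/, /k/ cannot be parsed into a legal (C)(C)V(C) syllable (at most one coda consonant is licensed; onsets may contain at most 2 consonants).

3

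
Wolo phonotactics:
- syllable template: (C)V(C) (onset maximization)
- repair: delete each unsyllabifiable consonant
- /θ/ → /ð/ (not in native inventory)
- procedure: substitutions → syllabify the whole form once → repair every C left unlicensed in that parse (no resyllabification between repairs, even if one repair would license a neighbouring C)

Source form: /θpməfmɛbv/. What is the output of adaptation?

Substitution: /θ/ → /ð/, giving /ðpməfmɛbv/.
Syllabifying with onset maximization leaves /ð/, /p/, /v/ stranded (at most one coda consonant is licensed; onsets are limited to one consonant).
Each unlicensed consonant is deleted: /ð/, /p/, /v/.

məfmɛb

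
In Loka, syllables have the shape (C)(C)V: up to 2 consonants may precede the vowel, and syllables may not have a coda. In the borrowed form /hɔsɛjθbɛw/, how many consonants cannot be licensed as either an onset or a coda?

2

The consonants /j/, /w/ cannot be parsed into a legal (C)(C)V syllable (no codas are permitted; onsets may contain at most 2 consonants).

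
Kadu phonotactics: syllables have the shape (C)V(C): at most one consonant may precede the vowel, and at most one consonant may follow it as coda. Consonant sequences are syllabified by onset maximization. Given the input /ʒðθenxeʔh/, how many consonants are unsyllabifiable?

3

Syllabifying with onset maximization leaves /ʒ/, /ð/, /h/ stranded (at most one coda consonant is licensed; onsets are limited to one consonant).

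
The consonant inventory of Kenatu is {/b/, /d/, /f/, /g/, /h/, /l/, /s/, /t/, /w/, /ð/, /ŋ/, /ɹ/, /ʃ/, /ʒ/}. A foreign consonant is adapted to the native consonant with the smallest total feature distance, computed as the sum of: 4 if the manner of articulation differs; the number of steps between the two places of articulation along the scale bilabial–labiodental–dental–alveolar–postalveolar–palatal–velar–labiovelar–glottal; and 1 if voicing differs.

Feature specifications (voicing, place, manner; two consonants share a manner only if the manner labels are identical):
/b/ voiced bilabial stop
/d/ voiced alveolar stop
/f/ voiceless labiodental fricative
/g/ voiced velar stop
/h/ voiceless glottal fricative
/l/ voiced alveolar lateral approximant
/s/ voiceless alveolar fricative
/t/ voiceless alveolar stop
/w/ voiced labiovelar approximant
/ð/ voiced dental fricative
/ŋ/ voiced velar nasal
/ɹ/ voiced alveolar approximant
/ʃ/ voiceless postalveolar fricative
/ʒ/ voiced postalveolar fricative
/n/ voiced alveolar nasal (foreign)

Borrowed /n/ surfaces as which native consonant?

/ŋ/ is closest: same manner (nasal), place distance 3 (alveolar→velar), same voicing; total 3. Next closest is /d/ at distance 4.

ŋ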